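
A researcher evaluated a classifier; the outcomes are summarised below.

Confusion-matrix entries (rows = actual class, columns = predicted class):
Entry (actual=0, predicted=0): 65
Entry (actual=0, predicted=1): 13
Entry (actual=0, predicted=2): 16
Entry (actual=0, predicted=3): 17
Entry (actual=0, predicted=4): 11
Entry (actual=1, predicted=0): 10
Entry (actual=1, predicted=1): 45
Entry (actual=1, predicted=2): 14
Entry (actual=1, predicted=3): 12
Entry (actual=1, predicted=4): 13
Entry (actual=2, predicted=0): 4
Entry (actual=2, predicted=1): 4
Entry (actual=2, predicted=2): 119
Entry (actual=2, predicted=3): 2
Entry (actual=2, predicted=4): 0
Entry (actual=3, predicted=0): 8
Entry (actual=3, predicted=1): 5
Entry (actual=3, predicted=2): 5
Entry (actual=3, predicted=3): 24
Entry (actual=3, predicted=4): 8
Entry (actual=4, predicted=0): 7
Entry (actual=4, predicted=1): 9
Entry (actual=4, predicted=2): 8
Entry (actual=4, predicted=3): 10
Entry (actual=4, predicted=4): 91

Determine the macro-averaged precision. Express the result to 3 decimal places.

0.625

Per-class precision (TP/(TP+FP)):
  0: TP=65, FP=10+4+8+7=29 → 65/94 = 0.6915
  1: TP=45, FP=13+4+5+9=31 → 45/76 = 0.5921
  2: TP=119, FP=16+14+5+8=43 → 119/162 = 0.7346
  3: TP=24, FP=17+12+2+10=41 → 24/65 = 0.3692
  4: TP=91, FP=11+13+0+8=32 → 91/123 = 0.7398
Macro-precision = mean = (0.6915 + 0.5921 + 0.7346 + 0.3692 + 0.7398) / 5 = 0.625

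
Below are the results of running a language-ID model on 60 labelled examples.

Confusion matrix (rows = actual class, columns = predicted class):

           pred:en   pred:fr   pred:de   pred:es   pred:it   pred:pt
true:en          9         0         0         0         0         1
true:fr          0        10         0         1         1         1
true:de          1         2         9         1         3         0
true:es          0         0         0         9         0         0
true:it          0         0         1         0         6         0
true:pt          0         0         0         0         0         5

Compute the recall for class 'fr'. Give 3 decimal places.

0.769

One-vs-rest for 'fr': TP = diagonal; FP = other classes predicted 'fr'; FN = 'fr' predicted as other.
recall = TP/(TP+FN).
fr: TP=10, FN=0+0+1+1+1=3 → 10/13 = 0.7692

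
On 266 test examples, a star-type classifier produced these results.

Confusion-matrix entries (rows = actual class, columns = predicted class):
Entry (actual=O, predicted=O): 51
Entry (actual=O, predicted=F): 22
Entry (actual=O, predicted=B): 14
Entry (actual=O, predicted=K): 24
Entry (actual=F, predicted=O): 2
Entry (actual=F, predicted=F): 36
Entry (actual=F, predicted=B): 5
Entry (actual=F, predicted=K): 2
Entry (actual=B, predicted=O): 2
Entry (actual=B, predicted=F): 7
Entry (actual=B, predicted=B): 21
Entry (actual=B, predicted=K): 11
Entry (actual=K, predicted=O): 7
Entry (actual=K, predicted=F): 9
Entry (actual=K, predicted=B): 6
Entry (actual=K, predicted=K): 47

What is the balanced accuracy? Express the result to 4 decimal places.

Balanced accuracy = mean of per-class recall.
  O: recall = 51/111 = 0.45946
  F: recall = 36/45 = 0.80000
  B: recall = 21/41 = 0.51220
  K: recall = 47/69 = 0.68116
Mean = (0.45946 + 0.80000 + 0.51220 + 0.68116) / 4 = 0.6132

0.6132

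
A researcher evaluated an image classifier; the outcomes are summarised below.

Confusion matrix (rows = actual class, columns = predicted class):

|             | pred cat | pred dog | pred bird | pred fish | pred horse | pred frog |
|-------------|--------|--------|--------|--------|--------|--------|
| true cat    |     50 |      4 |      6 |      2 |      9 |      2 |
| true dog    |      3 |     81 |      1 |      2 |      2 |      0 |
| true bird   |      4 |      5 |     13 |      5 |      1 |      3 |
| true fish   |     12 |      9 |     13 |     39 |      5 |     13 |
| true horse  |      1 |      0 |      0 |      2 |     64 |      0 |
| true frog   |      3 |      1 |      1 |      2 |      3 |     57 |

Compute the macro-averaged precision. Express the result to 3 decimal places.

Per-class precision (TP/(TP+FP)):
  cat: TP=50, FP=3+4+12+1+3=23 → 50/73 = 0.6849
  dog: TP=81, FP=4+5+9+0+1=19 → 81/100 = 0.8100
  bird: TP=13, FP=6+1+13+0+1=21 → 13/34 = 0.3824
  fish: TP=39, FP=2+2+5+2+2=13 → 39/52 = 0.7500
  horse: TP=64, FP=9+2+1+5+3=20 → 64/84 = 0.7619
  frog: TP=57, FP=2+0+3+13+0=18 → 57/75 = 0.7600
Macro-precision = mean = (0.6849 + 0.8100 + 0.3824 + 0.7500 + 0.7619 + 0.7600) / 6 = 0.692

0.692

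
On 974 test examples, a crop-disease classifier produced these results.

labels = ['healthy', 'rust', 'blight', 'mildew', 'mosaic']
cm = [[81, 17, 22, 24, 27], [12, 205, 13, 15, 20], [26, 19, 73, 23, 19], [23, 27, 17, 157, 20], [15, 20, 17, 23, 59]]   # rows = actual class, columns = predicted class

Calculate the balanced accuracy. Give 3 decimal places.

0.557

Balanced accuracy = mean of per-class recall.
  healthy: recall = 81/171 = 0.4737
  rust: recall = 205/265 = 0.7736
  blight: recall = 73/160 = 0.4563
  mildew: recall = 157/244 = 0.6434
  mosaic: recall = 59/134 = 0.4403
Mean = (0.4737 + 0.7736 + 0.4563 + 0.6434 + 0.4403) / 5 = 0.557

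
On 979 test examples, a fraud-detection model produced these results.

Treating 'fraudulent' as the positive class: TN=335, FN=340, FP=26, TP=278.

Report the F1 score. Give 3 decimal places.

Precision = TP/(TP+FP) = 278/304 = 0.9145
Recall = TP/(TP+FN) = 278/618 = 0.4498
F1 = 2·TP/(2·TP+FP+FN) = 556/922 = 0.603

0.603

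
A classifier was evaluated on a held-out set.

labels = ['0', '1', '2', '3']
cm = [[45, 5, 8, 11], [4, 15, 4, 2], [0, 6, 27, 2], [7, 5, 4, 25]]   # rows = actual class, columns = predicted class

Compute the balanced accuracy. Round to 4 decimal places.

Balanced accuracy = mean of per-class recall.
  0: recall = 45/69 = 0.65217
  1: recall = 15/25 = 0.60000
  2: recall = 27/35 = 0.77143
  3: recall = 25/41 = 0.60976
Mean = (0.65217 + 0.60000 + 0.77143 + 0.60976) / 4 = 0.6583

0.6583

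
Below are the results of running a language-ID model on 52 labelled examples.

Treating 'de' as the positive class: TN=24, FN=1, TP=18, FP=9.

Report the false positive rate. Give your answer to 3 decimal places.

FPR = FP/(FP+TN) = 9/(9+24) = 0.273

0.273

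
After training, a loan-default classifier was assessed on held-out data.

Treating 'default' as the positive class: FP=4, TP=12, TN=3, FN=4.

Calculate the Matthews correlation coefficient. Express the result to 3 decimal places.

0.179

MCC = (TP·TN − FP·FN) / √((TP+FP)(TP+FN)(TN+FP)(TN+FN))
Numerator = 12·3 − 4·4 = 20
Denominator = √(16·16·7·7) = √12544 = 112.0000
MCC = 20 / 112.0000 = 0.179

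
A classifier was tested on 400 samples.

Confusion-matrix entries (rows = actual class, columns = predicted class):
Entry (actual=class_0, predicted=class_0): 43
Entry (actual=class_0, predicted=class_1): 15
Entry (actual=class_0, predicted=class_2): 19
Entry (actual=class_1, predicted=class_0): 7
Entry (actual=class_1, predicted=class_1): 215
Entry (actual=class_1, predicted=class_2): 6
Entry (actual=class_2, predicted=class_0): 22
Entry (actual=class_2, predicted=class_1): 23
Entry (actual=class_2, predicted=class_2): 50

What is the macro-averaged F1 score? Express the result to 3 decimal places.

0.686

Per-class F1 score (2·TP/(2·TP+FP+FN)):
  class_0: TP=43, FP=7+22=29, FN=15+19=34 → 86/149 = 0.5772
  class_1: TP=215, FP=15+23=38, FN=7+6=13 → 430/481 = 0.8940
  class_2: TP=50, FP=19+6=25, FN=22+23=45 → 100/170 = 0.5882
Macro-F1 score = mean = (0.5772 + 0.8940 + 0.5882) / 3 = 0.686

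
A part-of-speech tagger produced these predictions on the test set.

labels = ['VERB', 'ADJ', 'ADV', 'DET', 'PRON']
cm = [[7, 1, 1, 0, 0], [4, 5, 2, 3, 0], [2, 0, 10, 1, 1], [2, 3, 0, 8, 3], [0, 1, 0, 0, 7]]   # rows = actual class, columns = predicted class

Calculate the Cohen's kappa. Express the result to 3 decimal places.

0.509

Observed agreement pₒ = trace/N = 37/61 = 0.6066
Expected agreement pₑ = Σ (rowᵢ·colᵢ)/N² = (9·15 + 14·10 + 14·13 + 16·12 + 8·11)/61² = 0.1981
κ = (pₒ − pₑ)/(1 − pₑ) = (0.6066 − 0.1981)/(1 − 0.1981) = 0.509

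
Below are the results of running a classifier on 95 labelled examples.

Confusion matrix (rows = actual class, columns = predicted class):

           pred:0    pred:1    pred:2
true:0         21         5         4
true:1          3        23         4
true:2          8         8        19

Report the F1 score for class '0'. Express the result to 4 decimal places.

0.6774

Take TP from the diagonal, FP from the rest of the '0' prediction marginal, FN from the rest of the '0' actual marginal.
F1 score = 2·TP/(2·TP+FP+FN).
0: TP=21, FP=3+8=11, FN=5+4=9 → 42/62 = 0.67742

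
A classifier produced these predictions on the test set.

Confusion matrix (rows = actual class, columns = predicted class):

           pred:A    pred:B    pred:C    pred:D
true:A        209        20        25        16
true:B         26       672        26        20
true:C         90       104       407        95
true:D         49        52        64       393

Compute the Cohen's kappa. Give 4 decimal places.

Observed agreement pₒ = trace/N = 1681/2268 = 0.74118
Expected agreement pₑ = Σ (rowᵢ·colᵢ)/N² = (270·374 + 744·848 + 696·522 + 558·524)/2268² = 0.26976
κ = (pₒ − pₑ)/(1 − pₑ) = (0.74118 − 0.26976)/(1 − 0.26976) = 0.6456

0.6456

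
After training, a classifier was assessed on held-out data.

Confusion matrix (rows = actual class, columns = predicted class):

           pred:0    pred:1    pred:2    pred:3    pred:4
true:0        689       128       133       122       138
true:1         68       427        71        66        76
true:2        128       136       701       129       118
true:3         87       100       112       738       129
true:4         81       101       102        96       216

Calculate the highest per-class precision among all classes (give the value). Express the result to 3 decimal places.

0.654

Per-class precision (TP/(TP+FP)):
  0: TP=689, FP=68+128+87+81=364 → 689/1053 = 0.6543
  1: TP=427, FP=128+136+100+101=465 → 427/892 = 0.4787
  2: TP=701, FP=133+71+112+102=418 → 701/1119 = 0.6265
  3: TP=738, FP=122+66+129+96=413 → 738/1151 = 0.6412
  4: TP=216, FP=138+76+118+129=461 → 216/677 = 0.3191
Highest is class '0' with precision = 0.654.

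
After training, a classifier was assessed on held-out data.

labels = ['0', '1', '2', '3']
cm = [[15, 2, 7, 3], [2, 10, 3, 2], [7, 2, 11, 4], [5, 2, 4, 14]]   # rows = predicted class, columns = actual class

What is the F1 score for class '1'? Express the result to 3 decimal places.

Treat '1' as positive and all other classes as negative.
F1 score = 2·TP/(2·TP+FP+FN).
1: TP=10, FP=2+3+2=7, FN=2+2+2=6 → 20/33 = 0.6061

0.606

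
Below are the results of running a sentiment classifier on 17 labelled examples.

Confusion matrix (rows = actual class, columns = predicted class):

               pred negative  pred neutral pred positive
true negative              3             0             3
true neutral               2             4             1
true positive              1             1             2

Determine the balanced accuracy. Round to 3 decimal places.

0.524

Balanced accuracy = mean of per-class recall.
  negative: recall = 3/6 = 0.5000
  neutral: recall = 4/7 = 0.5714
  positive: recall = 2/4 = 0.5000
Mean = (0.5000 + 0.5714 + 0.5000) / 3 = 0.524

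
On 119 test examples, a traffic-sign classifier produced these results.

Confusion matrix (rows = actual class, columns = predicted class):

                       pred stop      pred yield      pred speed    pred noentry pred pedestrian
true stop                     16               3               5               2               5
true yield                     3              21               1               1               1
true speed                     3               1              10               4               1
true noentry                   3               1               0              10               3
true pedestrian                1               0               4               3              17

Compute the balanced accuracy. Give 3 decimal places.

0.618

Balanced accuracy = mean of per-class recall.
  stop: recall = 16/31 = 0.5161
  yield: recall = 21/27 = 0.7778
  speed: recall = 10/19 = 0.5263
  noentry: recall = 10/17 = 0.5882
  pedestrian: recall = 17/25 = 0.6800
Mean = (0.5161 + 0.7778 + 0.5263 + 0.5882 + 0.6800) / 5 = 0.618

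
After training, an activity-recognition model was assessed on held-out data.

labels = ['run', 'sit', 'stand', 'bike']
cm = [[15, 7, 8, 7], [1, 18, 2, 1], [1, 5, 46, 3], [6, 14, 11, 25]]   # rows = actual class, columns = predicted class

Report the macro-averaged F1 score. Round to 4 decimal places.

Per-class F1 score (2·TP/(2·TP+FP+FN)):
  run: TP=15, FP=1+1+6=8, FN=7+8+7=22 → 30/60 = 0.50000
  sit: TP=18, FP=7+5+14=26, FN=1+2+1=4 → 36/66 = 0.54545
  stand: TP=46, FP=8+2+11=21, FN=1+5+3=9 → 92/122 = 0.75410
  bike: TP=25, FP=7+1+3=11, FN=6+14+11=31 → 50/92 = 0.54348
Macro-F1 score = mean = (0.50000 + 0.54545 + 0.75410 + 0.54348) / 4 = 0.5858

0.5858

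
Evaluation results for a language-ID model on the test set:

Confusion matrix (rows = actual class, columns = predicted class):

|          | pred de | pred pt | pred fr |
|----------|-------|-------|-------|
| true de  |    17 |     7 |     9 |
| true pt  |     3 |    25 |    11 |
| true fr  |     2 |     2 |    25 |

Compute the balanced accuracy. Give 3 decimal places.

0.673

Balanced accuracy = mean of per-class recall.
  de: recall = 17/33 = 0.5152
  pt: recall = 25/39 = 0.6410
  fr: recall = 25/29 = 0.8621
Mean = (0.5152 + 0.6410 + 0.8621) / 3 = 0.673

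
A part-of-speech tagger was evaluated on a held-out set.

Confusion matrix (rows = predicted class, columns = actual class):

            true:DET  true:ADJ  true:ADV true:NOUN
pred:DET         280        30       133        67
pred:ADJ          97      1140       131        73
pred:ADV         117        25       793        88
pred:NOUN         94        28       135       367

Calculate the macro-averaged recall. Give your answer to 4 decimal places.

0.6726

Per-class recall (TP/(TP+FN)):
  DET: TP=280, FN=97+117+94=308 → 280/588 = 0.47619
  ADJ: TP=1140, FN=30+25+28=83 → 1140/1223 = 0.93213
  ADV: TP=793, FN=133+131+135=399 → 793/1192 = 0.66527
  NOUN: TP=367, FN=67+73+88=228 → 367/595 = 0.61681
Macro-recall = mean = (0.47619 + 0.93213 + 0.66527 + 0.61681) / 4 = 0.6726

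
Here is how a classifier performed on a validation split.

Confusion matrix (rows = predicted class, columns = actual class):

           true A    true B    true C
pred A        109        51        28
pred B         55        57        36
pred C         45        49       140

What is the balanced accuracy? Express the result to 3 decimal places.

Balanced accuracy = mean of per-class recall.
  A: recall = 109/209 = 0.5215
  B: recall = 57/157 = 0.3631
  C: recall = 140/204 = 0.6863
Mean = (0.5215 + 0.3631 + 0.6863) / 3 = 0.524

0.524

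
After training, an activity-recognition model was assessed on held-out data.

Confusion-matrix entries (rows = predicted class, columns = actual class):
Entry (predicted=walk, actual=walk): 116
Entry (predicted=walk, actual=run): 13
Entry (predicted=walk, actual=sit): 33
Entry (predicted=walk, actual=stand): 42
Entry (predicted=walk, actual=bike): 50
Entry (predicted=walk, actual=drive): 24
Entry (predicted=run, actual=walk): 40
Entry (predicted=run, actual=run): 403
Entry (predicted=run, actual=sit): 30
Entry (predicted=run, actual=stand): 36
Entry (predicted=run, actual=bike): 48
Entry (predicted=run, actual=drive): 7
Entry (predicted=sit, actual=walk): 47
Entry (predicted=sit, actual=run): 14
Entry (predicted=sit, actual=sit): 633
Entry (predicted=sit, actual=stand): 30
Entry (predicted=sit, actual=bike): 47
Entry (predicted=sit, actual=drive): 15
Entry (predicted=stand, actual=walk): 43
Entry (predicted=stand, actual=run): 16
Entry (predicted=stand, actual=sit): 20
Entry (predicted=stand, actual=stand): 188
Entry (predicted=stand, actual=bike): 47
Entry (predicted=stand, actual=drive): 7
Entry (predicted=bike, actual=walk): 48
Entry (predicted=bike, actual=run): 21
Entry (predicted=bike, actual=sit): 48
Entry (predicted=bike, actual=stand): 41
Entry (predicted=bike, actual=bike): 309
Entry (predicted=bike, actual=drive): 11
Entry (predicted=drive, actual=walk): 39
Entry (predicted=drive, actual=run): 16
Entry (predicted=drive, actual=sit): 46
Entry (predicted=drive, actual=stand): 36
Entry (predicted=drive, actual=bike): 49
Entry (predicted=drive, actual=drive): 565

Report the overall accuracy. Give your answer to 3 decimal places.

0.697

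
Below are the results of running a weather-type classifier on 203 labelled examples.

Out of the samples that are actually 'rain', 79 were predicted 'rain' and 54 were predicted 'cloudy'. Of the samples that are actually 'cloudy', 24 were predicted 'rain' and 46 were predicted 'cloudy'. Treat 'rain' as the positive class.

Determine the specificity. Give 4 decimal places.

0.6571

Specificity = TN/(TN+FP) = 46/(46+24) = 0.6571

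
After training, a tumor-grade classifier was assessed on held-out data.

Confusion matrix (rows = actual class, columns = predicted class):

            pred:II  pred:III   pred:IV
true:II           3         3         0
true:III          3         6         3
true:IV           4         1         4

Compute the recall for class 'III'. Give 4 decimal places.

Take TP from the diagonal, FP from the rest of the 'III' prediction marginal, FN from the rest of the 'III' actual marginal.
recall = TP/(TP+FN).
III: TP=6, FN=3+3=6 → 6/12 = 0.50000

0.5000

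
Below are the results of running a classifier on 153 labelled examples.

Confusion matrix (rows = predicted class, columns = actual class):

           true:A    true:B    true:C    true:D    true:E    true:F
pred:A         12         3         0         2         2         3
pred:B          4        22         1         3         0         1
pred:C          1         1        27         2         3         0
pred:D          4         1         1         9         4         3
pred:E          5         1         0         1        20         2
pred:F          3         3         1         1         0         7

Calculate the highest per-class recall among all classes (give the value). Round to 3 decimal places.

0.900

Per-class recall (TP/(TP+FN)):
  A: TP=12, FN=4+1+4+5+3=17 → 12/29 = 0.4138
  B: TP=22, FN=3+1+1+1+3=9 → 22/31 = 0.7097
  C: TP=27, FN=0+1+1+0+1=3 → 27/30 = 0.9000
  D: TP=9, FN=2+3+2+1+1=9 → 9/18 = 0.5000
  E: TP=20, FN=2+0+3+4+0=9 → 20/29 = 0.6897
  F: TP=7, FN=3+1+0+3+2=9 → 7/16 = 0.4375
Highest is class 'C' with recall = 0.900.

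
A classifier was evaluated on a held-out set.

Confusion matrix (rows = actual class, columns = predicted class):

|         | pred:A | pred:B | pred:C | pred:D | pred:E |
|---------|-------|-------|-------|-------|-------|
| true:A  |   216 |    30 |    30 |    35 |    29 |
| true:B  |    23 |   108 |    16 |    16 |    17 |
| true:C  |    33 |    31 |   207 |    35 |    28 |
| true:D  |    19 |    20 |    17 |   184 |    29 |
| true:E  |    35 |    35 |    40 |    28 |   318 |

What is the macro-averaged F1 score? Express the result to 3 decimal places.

Per-class F1 score (2·TP/(2·TP+FP+FN)):
  A: TP=216, FP=23+33+19+35=110, FN=30+30+35+29=124 → 432/666 = 0.6486
  B: TP=108, FP=30+31+20+35=116, FN=23+16+16+17=72 → 216/404 = 0.5347
  C: TP=207, FP=30+16+17+40=103, FN=33+31+35+28=127 → 414/644 = 0.6429
  D: TP=184, FP=35+16+35+28=114, FN=19+20+17+29=85 → 368/567 = 0.6490
  E: TP=318, FP=29+17+28+29=103, FN=35+35+40+28=138 → 636/877 = 0.7252
Macro-F1 score = mean = (0.6486 + 0.5347 + 0.6429 + 0.6490 + 0.7252) / 5 = 0.640

0.640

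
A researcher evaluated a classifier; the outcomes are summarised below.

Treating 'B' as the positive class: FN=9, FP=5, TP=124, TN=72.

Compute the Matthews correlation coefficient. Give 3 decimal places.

0.859

MCC = (TP·TN − FP·FN) / √((TP+FP)(TP+FN)(TN+FP)(TN+FN))
Numerator = 124·72 − 5·9 = 8883
Denominator = √(129·133·77·81) = √107008209 = 10344.4772
MCC = 8883 / 10344.4772 = 0.859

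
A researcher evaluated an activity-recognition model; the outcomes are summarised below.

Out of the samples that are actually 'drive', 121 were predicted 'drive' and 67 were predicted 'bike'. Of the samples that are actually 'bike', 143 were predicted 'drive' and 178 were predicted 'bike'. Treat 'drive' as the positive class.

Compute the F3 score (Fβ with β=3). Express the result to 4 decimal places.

0.6186

Fβ = (1+β²)·TP / ((1+β²)·TP + β²·FN + FP), with β²=9
= 10·121 / (10·121 + 9·67 + 143) = 0.6186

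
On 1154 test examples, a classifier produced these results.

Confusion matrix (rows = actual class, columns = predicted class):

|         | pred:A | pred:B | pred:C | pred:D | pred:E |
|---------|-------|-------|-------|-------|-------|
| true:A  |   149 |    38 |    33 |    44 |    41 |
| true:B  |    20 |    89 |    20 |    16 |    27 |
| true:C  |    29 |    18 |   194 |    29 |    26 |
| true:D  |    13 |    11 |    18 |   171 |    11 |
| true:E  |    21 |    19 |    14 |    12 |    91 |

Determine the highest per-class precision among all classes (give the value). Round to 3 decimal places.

0.695

Per-class precision (TP/(TP+FP)):
  A: TP=149, FP=20+29+13+21=83 → 149/232 = 0.6422
  B: TP=89, FP=38+18+11+19=86 → 89/175 = 0.5086
  C: TP=194, FP=33+20+18+14=85 → 194/279 = 0.6953
  D: TP=171, FP=44+16+29+12=101 → 171/272 = 0.6287
  E: TP=91, FP=41+27+26+11=105 → 91/196 = 0.4643
Highest is class 'C' with precision = 0.695.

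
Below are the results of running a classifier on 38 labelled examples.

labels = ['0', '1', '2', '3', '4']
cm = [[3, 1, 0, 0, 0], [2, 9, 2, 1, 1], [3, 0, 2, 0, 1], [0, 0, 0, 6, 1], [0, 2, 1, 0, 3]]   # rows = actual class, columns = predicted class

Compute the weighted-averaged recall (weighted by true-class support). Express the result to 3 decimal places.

0.605

Per-class recall (TP/(TP+FN)):
  0: TP=3, FN=1+0+0+0=1 → 3/4 = 0.7500
  1: TP=9, FN=2+2+1+1=6 → 9/15 = 0.6000
  2: TP=2, FN=3+0+0+1=4 → 2/6 = 0.3333
  3: TP=6, FN=0+0+0+1=1 → 6/7 = 0.8571
  4: TP=3, FN=0+2+1+0=3 → 3/6 = 0.5000
Weighted-recall = Σ (supportᵢ/N)·recallᵢ with N=38: (4/38)·0.7500 + (15/38)·0.6000 + (6/38)·0.3333 + (7/38)·0.8571 + (6/38)·0.5000 = 0.605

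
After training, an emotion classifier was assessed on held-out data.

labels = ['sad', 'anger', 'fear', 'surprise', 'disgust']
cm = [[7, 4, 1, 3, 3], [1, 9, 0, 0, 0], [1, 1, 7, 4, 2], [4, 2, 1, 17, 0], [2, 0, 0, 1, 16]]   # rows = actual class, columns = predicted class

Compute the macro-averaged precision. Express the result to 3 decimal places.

Per-class precision (TP/(TP+FP)):
  sad: TP=7, FP=1+1+4+2=8 → 7/15 = 0.4667
  anger: TP=9, FP=4+1+2+0=7 → 9/16 = 0.5625
  fear: TP=7, FP=1+0+1+0=2 → 7/9 = 0.7778
  surprise: TP=17, FP=3+0+4+1=8 → 17/25 = 0.6800
  disgust: TP=16, FP=3+0+2+0=5 → 16/21 = 0.7619
Macro-precision = mean = (0.4667 + 0.5625 + 0.7778 + 0.6800 + 0.7619) / 5 = 0.650

0.650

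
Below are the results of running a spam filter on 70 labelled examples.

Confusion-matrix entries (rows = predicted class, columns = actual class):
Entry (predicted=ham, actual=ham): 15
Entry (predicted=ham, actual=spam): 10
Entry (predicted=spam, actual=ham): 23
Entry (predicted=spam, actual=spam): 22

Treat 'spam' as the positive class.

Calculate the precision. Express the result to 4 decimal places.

Precision = TP/(TP+FP) = 22/(22+23) = 22/45 = 0.4889

0.4889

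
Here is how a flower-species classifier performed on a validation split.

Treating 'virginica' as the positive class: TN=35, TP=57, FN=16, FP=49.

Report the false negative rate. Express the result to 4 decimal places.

FNR = FN/(FN+TP) = 16/(16+57) = 0.2192

0.2192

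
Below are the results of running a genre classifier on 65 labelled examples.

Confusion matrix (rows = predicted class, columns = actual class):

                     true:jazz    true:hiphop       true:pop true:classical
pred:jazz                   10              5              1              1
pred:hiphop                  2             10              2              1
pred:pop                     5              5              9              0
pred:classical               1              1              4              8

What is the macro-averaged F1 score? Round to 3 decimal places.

Per-class F1 score (2·TP/(2·TP+FP+FN)):
  jazz: TP=10, FP=5+1+1=7, FN=2+5+1=8 → 20/35 = 0.5714
  hiphop: TP=10, FP=2+2+1=5, FN=5+5+1=11 → 20/36 = 0.5556
  pop: TP=9, FP=5+5+0=10, FN=1+2+4=7 → 18/35 = 0.5143
  classical: TP=8, FP=1+1+4=6, FN=1+1+0=2 → 16/24 = 0.6667
Macro-F1 score = mean = (0.5714 + 0.5556 + 0.5143 + 0.6667) / 4 = 0.577

0.577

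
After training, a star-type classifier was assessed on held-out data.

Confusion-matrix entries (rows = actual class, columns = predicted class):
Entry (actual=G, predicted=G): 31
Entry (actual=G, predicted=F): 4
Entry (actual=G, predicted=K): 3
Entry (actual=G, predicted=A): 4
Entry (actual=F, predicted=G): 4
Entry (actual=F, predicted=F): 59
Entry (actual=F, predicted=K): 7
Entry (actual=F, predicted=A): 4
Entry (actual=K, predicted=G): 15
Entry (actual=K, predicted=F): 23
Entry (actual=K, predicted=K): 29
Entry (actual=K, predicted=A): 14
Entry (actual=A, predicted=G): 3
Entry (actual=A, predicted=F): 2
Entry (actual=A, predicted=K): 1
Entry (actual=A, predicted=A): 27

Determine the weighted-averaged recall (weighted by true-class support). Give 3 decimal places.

0.635

Per-class recall (TP/(TP+FN)):
  G: TP=31, FN=4+3+4=11 → 31/42 = 0.7381
  F: TP=59, FN=4+7+4=15 → 59/74 = 0.7973
  K: TP=29, FN=15+23+14=52 → 29/81 = 0.3580
  A: TP=27, FN=3+2+1=6 → 27/33 = 0.8182
Weighted-recall = Σ (supportᵢ/N)·recallᵢ with N=230: (42/230)·0.7381 + (74/230)·0.7973 + (81/230)·0.3580 + (33/230)·0.8182 = 0.635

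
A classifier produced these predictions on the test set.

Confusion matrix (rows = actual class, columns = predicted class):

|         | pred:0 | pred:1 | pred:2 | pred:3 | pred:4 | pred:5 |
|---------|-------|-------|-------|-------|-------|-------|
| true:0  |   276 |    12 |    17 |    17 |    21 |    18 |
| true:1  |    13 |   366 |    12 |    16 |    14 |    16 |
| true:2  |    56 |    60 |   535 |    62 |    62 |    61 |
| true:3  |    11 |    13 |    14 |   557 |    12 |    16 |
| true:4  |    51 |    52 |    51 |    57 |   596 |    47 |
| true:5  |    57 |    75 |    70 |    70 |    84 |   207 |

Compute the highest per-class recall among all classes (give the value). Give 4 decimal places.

0.8941

Per-class recall (TP/(TP+FN)):
  0: TP=276, FN=12+17+17+21+18=85 → 276/361 = 0.76454
  1: TP=366, FN=13+12+16+14+16=71 → 366/437 = 0.83753
  2: TP=535, FN=56+60+62+62+61=301 → 535/836 = 0.63995
  3: TP=557, FN=11+13+14+12+16=66 → 557/623 = 0.89406
  4: TP=596, FN=51+52+51+57+47=258 → 596/854 = 0.69789
  5: TP=207, FN=57+75+70+70+84=356 → 207/563 = 0.36767
Highest is class '3' with recall = 0.8941.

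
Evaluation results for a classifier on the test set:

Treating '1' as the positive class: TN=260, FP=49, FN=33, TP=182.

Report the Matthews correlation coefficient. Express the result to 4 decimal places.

MCC = (TP·TN − FP·FN) / √((TP+FP)(TP+FN)(TN+FP)(TN+FN))
Numerator = 182·260 − 49·33 = 45703
Denominator = √(231·215·309·293) = √4496520105 = 67056.0967
MCC = 45703 / 67056.0967 = 0.6816

0.6816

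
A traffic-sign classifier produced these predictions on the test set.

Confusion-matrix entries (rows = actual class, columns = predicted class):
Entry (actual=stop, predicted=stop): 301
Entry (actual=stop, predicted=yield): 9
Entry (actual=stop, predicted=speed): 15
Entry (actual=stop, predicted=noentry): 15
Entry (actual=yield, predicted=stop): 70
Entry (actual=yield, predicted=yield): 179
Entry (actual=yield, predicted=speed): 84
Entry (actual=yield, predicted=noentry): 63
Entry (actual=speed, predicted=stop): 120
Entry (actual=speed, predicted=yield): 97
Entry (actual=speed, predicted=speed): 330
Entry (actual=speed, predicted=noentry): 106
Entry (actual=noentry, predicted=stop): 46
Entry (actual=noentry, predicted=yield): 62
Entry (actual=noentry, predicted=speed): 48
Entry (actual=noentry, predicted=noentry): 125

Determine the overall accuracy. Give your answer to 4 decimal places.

Accuracy = trace / total = (301+179+330+125=935) / 1670 = 935/1670 = 0.5599

0.5599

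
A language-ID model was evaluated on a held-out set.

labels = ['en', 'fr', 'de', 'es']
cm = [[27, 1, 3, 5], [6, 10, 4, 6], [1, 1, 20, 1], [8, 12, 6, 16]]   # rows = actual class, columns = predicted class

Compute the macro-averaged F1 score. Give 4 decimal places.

0.5659

Per-class F1 score (2·TP/(2·TP+FP+FN)):
  en: TP=27, FP=6+1+8=15, FN=1+3+5=9 → 54/78 = 0.69231
  fr: TP=10, FP=1+1+12=14, FN=6+4+6=16 → 20/50 = 0.40000
  de: TP=20, FP=3+4+6=13, FN=1+1+1=3 → 40/56 = 0.71429
  es: TP=16, FP=5+6+1=12, FN=8+12+6=26 → 32/70 = 0.45714
Macro-F1 score = mean = (0.69231 + 0.40000 + 0.71429 + 0.45714) / 4 = 0.5659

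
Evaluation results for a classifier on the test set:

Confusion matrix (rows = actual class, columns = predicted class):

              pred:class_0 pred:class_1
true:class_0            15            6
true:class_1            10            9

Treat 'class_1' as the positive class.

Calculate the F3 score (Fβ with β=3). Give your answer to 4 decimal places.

0.4839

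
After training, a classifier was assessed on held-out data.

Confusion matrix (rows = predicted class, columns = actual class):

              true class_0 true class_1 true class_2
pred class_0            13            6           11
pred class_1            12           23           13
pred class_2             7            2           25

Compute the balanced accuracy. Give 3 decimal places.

Balanced accuracy = mean of per-class recall.
  class_0: recall = 13/32 = 0.4063
  class_1: recall = 23/31 = 0.7419
  class_2: recall = 25/49 = 0.5102
Mean = (0.4063 + 0.7419 + 0.5102) / 3 = 0.553

0.553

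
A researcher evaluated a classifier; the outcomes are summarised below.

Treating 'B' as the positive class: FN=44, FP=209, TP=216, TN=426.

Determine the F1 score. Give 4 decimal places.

Precision = TP/(TP+FP) = 216/425 = 0.5082
Recall = TP/(TP+FN) = 216/260 = 0.8308
F1 = 2·TP/(2·TP+FP+FN) = 432/685 = 0.6307

0.6307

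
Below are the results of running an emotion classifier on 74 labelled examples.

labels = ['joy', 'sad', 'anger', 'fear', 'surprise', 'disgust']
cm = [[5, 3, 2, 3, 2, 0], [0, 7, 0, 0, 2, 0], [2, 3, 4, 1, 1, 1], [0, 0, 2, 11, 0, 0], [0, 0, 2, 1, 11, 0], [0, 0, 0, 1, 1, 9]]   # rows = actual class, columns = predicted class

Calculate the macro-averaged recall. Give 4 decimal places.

Per-class recall (TP/(TP+FN)):
  joy: TP=5, FN=3+2+3+2+0=10 → 5/15 = 0.33333
  sad: TP=7, FN=0+0+0+2+0=2 → 7/9 = 0.77778
  anger: TP=4, FN=2+3+1+1+1=8 → 4/12 = 0.33333
  fear: TP=11, FN=0+0+2+0+0=2 → 11/13 = 0.84615
  surprise: TP=11, FN=0+0+2+1+0=3 → 11/14 = 0.78571
  disgust: TP=9, FN=0+0+0+1+1=2 → 9/11 = 0.81818
Macro-recall = mean = (0.33333 + 0.77778 + 0.33333 + 0.84615 + 0.78571 + 0.81818) / 6 = 0.6491

0.6491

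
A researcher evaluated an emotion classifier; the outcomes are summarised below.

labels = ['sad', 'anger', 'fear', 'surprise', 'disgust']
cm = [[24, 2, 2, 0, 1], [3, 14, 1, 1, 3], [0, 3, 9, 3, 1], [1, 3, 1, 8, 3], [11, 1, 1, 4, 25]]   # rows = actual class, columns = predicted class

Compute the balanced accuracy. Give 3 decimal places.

Balanced accuracy = mean of per-class recall.
  sad: recall = 24/29 = 0.8276
  anger: recall = 14/22 = 0.6364
  fear: recall = 9/16 = 0.5625
  surprise: recall = 8/16 = 0.5000
  disgust: recall = 25/42 = 0.5952
Mean = (0.8276 + 0.6364 + 0.5625 + 0.5000 + 0.5952) / 5 = 0.624

0.624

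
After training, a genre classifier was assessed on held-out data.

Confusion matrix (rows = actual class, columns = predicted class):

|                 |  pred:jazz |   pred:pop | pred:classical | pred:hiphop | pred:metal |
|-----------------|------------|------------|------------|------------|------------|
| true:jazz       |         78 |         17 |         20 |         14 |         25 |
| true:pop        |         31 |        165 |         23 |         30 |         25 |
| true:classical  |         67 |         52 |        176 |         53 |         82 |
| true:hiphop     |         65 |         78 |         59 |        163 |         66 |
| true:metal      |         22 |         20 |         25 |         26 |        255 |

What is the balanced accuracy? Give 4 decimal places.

0.5258

Balanced accuracy = mean of per-class recall.
  jazz: recall = 78/154 = 0.50649
  pop: recall = 165/274 = 0.60219
  classical: recall = 176/430 = 0.40930
  hiphop: recall = 163/431 = 0.37819
  metal: recall = 255/348 = 0.73276
Mean = (0.50649 + 0.60219 + 0.40930 + 0.37819 + 0.73276) / 5 = 0.5258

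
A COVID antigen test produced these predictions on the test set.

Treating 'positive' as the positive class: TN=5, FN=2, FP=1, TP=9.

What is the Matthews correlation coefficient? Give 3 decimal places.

MCC = (TP·TN − FP·FN) / √((TP+FP)(TP+FN)(TN+FP)(TN+FN))
Numerator = 9·5 − 1·2 = 43
Denominator = √(10·11·6·7) = √4620 = 67.9706
MCC = 43 / 67.9706 = 0.633

0.633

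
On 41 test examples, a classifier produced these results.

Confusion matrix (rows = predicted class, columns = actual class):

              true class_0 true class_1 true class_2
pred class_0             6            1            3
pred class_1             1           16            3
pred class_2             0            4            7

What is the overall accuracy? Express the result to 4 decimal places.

0.7073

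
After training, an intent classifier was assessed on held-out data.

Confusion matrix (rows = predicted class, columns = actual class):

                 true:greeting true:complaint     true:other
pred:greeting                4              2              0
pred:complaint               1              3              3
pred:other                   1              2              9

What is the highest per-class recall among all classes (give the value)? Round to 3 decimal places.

Per-class recall (TP/(TP+FN)):
  greeting: TP=4, FN=1+1=2 → 4/6 = 0.6667
  complaint: TP=3, FN=2+2=4 → 3/7 = 0.4286
  other: TP=9, FN=0+3=3 → 9/12 = 0.7500
Highest is class 'other' with recall = 0.750.

0.750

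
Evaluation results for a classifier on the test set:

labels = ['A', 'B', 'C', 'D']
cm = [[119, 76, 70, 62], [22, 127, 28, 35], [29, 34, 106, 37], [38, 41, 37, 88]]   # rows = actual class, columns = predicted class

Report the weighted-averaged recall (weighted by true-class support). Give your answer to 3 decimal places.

0.464

Per-class recall (TP/(TP+FN)):
  A: TP=119, FN=76+70+62=208 → 119/327 = 0.3639
  B: TP=127, FN=22+28+35=85 → 127/212 = 0.5991
  C: TP=106, FN=29+34+37=100 → 106/206 = 0.5146
  D: TP=88, FN=38+41+37=116 → 88/204 = 0.4314
Weighted-recall = Σ (supportᵢ/N)·recallᵢ with N=949: (327/949)·0.3639 + (212/949)·0.5991 + (206/949)·0.5146 + (204/949)·0.4314 = 0.464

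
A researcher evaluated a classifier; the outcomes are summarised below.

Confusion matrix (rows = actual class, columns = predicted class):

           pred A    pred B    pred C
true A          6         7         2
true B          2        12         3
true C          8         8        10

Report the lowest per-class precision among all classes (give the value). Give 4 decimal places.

Per-class precision (TP/(TP+FP)):
  A: TP=6, FP=2+8=10 → 6/16 = 0.37500
  B: TP=12, FP=7+8=15 → 12/27 = 0.44444
  C: TP=10, FP=2+3=5 → 10/15 = 0.66667
Lowest is class 'A' with precision = 0.3750.

0.3750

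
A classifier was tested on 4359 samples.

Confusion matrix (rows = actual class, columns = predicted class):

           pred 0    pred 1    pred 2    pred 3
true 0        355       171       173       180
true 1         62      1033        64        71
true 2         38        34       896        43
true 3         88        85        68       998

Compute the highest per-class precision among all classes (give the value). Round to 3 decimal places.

0.781

Per-class precision (TP/(TP+FP)):
  0: TP=355, FP=62+38+88=188 → 355/543 = 0.6538
  1: TP=1033, FP=171+34+85=290 → 1033/1323 = 0.7808
  2: TP=896, FP=173+64+68=305 → 896/1201 = 0.7460
  3: TP=998, FP=180+71+43=294 → 998/1292 = 0.7724
Highest is class '1' with precision = 0.781.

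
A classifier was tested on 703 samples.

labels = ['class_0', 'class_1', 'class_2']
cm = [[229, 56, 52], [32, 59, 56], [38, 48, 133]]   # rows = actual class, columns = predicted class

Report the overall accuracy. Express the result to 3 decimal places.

0.599

Accuracy = trace / total = (229+59+133=421) / 703 = 421/703 = 0.599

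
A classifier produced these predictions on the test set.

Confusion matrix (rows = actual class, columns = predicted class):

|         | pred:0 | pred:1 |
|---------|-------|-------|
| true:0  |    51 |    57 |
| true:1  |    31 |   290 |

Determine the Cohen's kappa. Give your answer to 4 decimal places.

0.4083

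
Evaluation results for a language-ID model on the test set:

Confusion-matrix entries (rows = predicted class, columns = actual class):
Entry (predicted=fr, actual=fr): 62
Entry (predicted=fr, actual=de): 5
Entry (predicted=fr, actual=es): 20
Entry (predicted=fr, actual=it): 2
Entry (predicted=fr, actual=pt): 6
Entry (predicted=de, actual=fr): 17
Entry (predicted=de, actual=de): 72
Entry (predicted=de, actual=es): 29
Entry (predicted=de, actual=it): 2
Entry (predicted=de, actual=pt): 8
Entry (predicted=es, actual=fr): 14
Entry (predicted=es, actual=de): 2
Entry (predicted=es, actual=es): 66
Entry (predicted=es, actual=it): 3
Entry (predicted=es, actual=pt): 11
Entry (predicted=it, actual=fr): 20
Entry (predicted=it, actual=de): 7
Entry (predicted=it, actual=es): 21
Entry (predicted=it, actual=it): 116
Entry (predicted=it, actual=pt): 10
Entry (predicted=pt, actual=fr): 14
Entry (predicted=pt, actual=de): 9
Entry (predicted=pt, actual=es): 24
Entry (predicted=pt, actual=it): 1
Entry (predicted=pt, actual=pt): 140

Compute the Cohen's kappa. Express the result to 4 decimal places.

0.5855

Observed agreement pₒ = trace/N = 456/681 = 0.66960
Expected agreement pₑ = Σ (rowᵢ·colᵢ)/N² = (127·95 + 95·128 + 160·96 + 124·174 + 175·188)/681² = 0.20282
κ = (pₒ − pₑ)/(1 − pₑ) = (0.66960 − 0.20282)/(1 − 0.20282) = 0.5855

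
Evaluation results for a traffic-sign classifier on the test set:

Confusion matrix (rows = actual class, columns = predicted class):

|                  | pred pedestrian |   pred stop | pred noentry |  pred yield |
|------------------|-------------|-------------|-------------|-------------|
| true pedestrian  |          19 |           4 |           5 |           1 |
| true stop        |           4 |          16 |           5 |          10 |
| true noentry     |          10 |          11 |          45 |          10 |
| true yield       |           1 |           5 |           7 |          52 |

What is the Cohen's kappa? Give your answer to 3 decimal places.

0.506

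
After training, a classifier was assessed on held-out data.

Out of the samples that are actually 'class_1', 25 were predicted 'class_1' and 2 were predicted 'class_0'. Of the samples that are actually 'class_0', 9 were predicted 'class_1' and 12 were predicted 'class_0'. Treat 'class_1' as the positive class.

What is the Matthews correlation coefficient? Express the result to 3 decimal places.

MCC = (TP·TN − FP·FN) / √((TP+FP)(TP+FN)(TN+FP)(TN+FN))
Numerator = 25·12 − 9·2 = 282
Denominator = √(34·27·21·14) = √269892 = 519.5113
MCC = 282 / 519.5113 = 0.543

0.543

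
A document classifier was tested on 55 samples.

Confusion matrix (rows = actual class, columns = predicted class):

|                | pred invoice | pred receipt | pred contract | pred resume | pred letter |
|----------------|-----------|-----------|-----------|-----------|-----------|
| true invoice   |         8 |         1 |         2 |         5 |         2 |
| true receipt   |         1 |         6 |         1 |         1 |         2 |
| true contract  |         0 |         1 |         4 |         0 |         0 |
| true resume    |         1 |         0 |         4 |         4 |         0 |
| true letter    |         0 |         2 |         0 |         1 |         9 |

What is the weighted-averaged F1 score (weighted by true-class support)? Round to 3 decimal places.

0.569

Per-class F1 score (2·TP/(2·TP+FP+FN)):
  invoice: TP=8, FP=1+0+1+0=2, FN=1+2+5+2=10 → 16/28 = 0.5714
  receipt: TP=6, FP=1+1+0+2=4, FN=1+1+1+2=5 → 12/21 = 0.5714
  contract: TP=4, FP=2+1+4+0=7, FN=0+1+0+0=1 → 8/16 = 0.5000
  resume: TP=4, FP=5+1+0+1=7, FN=1+0+4+0=5 → 8/20 = 0.4000
  letter: TP=9, FP=2+2+0+0=4, FN=0+2+0+1=3 → 18/25 = 0.7200
Weighted-F1 score = Σ (supportᵢ/N)·F1 scoreᵢ with N=55: (18/55)·0.5714 + (11/55)·0.5714 + (5/55)·0.5000 + (9/55)·0.4000 + (12/55)·0.7200 = 0.569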